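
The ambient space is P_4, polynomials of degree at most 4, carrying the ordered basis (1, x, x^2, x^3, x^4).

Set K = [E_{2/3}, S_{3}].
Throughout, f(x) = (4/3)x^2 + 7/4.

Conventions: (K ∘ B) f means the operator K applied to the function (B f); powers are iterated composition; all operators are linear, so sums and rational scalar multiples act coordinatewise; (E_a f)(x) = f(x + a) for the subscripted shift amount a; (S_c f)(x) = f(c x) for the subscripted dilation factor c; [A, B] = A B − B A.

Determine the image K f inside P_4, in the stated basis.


S_{3} f = 12x^2 + 7/4
E_{2/3} S_{3} f = 12x^2 + 16x + 85/12
E_{2/3} f = (4/3)x^2 + (16/9)x + 253/108
S_{3} E_{2/3} f = 12x^2 + (16/3)x + 253/108
[E_{2/3}, S_{3}] f = (32/3)x + 128/27

g(x) = (32/3)x + 128/27


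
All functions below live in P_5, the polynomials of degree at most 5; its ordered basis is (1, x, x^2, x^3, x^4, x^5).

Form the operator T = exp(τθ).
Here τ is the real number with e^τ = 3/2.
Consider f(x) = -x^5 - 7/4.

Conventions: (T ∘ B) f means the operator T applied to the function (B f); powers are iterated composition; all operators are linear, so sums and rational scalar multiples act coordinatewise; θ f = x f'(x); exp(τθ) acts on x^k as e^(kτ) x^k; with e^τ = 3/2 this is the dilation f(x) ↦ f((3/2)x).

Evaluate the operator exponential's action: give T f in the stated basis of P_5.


exp(τθ) x^k = e^(kτ) x^k; with e^τ = 3/2 this sends x^k to (3/2)^k x^k
x^5 ↦ 243/32 x^5
applying this coordinatewise to f: exp(τθ) f = -(243/32)x^5 - 7/4

g(x) = -(243/32)x^5 - 7/4


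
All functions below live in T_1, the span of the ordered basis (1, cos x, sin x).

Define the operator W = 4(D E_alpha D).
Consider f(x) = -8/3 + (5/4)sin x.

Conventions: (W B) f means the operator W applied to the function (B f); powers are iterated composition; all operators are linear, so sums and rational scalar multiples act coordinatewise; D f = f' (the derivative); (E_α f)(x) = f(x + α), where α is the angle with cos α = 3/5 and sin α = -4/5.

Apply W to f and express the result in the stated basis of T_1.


D f = (5/4)cos x
E_alpha D f = (3/4)cos x + sin x
D E_alpha D f = cos x - (3/4)sin x
(4(D E_alpha D)) f = 4cos x - 3sin x

g(x) = 4cos x - 3sin x


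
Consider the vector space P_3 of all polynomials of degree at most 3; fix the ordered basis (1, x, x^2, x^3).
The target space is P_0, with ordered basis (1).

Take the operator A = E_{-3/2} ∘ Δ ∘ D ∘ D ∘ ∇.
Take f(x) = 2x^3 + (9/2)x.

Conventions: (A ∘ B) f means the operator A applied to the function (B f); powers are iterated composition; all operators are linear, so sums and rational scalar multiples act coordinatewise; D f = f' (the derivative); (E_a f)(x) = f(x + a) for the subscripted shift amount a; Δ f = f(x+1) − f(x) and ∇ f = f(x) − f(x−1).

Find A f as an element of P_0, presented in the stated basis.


∇ f = 6x^2 - 6x + 13/2
D ∇ f = 12x - 6
D (D ∘ ∇) f = 12
Δ D (D ∘ ∇) f = 0
E_{-3/2} Δ D (D ∘ ∇) f = 0

the image equals g(x) = 0


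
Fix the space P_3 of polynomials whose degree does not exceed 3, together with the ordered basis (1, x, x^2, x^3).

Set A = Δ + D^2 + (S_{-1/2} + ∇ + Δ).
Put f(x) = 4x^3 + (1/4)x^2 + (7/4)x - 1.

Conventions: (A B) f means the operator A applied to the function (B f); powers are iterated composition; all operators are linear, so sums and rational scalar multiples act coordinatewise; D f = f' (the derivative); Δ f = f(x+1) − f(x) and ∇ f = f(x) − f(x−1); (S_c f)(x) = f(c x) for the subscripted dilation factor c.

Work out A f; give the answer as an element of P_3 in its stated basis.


the result is g(x) = -(1/2)x^3 + (577/16)x^2 + (293/8)x + 17

Δ f = 12x^2 + (25/2)x + 6
D f = 12x^2 + (1/2)x + 7/4
D D f = 24x + 1/2
S_{-1/2} f = -(1/2)x^3 + (1/16)x^2 - (7/8)x - 1
∇ f = 12x^2 - (23/2)x + 11/2
Δ f = 12x^2 + (25/2)x + 6
(S_{-1/2} + ∇ + Δ) f = -(1/2)x^3 + (385/16)x^2 + (1/8)x + 21/2
(Δ + D^2 + (S_{-1/2} + ∇ + Δ)) f = -(1/2)x^3 + (577/16)x^2 + (293/8)x + 17


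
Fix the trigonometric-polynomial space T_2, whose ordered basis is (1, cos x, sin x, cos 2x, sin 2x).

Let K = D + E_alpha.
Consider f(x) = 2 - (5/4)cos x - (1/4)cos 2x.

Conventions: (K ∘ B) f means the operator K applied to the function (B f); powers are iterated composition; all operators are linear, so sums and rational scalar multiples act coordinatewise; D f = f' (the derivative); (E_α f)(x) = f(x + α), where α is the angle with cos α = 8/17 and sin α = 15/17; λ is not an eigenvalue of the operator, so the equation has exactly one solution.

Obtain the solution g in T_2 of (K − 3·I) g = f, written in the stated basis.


the result is g(x) = -1 + (215/676)cos x - (40/169)sin x + (257/5972)cos 2x - (409/11944)sin 2x

write g with unknown coordinates in the stated basis and equate coefficients in (K − 3·I) g = f
solving from the highest basis element down gives g = -1 + (215/676)cos x - (40/169)sin x + (257/5972)cos 2x - (409/11944)sin 2x
check: K g = -1 - (50/169)cos x - (120/169)sin x - (361/2986)cos 2x - (1227/11944)sin 2x
so K g − 3·g = 2 - (5/4)cos x - (1/4)cos 2x = f ✓


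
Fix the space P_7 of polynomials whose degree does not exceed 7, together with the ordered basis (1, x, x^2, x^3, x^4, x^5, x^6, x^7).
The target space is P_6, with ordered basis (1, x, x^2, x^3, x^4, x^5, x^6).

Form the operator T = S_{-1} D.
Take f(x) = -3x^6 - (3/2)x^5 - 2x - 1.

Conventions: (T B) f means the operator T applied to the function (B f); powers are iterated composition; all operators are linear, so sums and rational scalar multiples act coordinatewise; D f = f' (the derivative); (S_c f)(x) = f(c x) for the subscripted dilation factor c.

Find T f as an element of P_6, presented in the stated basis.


g(x) = 18x^5 - (15/2)x^4 - 2

D f = -18x^5 - (15/2)x^4 - 2
S_{-1} D f = 18x^5 - (15/2)x^4 - 2


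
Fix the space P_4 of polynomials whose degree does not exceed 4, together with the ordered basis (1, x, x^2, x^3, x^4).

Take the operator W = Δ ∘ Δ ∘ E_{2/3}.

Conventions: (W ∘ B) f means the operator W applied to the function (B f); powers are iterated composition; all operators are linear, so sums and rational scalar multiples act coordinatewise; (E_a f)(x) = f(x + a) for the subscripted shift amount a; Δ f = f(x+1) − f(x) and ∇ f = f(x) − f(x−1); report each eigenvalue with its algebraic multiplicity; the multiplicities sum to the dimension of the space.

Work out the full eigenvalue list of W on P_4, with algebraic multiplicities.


λ = 0 (multiplicity 5)

image of 1: 0
image of x: 0
image of x^2: 2
image of x^3: 6x + 10
image of x^4: 12x^2 + 40x + 106/3
the matrix is upper triangular; its diagonal is (0, 0, 0, 0, 0)
for a triangular matrix the eigenvalues are the diagonal entries, with algebraic multiplicity their repetition count


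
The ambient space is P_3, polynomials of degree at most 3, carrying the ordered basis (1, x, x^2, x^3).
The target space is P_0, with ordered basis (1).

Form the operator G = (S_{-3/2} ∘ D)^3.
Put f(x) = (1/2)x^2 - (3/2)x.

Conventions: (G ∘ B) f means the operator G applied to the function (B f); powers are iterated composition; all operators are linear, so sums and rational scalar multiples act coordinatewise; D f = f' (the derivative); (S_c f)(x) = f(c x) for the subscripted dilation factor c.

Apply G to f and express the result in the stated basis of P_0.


D f = x - 3/2
S_{-3/2} D f = -(3/2)x - 3/2
D (S_{-3/2} ∘ D) f = -3/2
S_{-3/2} D (S_{-3/2} ∘ D) f = -3/2
D (S_{-3/2} ∘ D) (S_{-3/2} ∘ D) f = 0
S_{-3/2} D (S_{-3/2} ∘ D) (S_{-3/2} ∘ D) f = 0

the result is g(x) = 0


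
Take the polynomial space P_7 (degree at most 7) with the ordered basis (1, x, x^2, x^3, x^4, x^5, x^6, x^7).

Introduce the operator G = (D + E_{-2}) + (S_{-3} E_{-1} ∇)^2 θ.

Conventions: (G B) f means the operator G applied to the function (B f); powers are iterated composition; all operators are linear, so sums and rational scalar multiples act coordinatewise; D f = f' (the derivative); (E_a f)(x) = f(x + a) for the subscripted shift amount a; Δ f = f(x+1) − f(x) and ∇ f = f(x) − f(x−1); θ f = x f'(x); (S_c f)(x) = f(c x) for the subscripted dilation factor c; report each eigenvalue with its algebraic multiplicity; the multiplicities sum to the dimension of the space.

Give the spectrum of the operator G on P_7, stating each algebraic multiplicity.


λ = 1 (multiplicity 8)

image of 1: 1
image of x: x - 1
image of x^2: x^2 - 2x - 8
image of x^3: x^3 - 3x^2 - 474x - 170
image of x^4: x^4 - 4x^3 - 11640x^2 - 7808x - 1400
image of x^5: x^5 - 5x^4 - 218660x^3 - 218780x^2 - 79570x - 10382
image of x^6: x^6 - 6x^5 - 3542880x^4 - 4724080x^3 - 2580420x^2 - 670872x - 68732
image of x^7: x^7 - 7x^6 - 52081134x^5 - 86802310x^4 - 63225610x^3 - 24648162x^2 - 5056058x - 431426
the matrix is upper triangular; its diagonal is (1, 1, 1, 1, 1, 1, 1, 1)
for a triangular matrix the eigenvalues are the diagonal entries, with algebraic multiplicity their repetition count


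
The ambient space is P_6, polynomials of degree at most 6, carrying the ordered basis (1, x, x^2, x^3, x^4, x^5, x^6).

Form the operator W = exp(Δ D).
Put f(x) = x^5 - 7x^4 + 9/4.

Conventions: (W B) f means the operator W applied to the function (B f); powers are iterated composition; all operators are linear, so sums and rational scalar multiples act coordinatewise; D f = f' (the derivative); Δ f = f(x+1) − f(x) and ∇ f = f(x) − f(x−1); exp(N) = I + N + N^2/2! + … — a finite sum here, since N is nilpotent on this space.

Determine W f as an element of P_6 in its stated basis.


order-1 term: 20x^3 - 54x^2 - 64x - 23
order-2 term: 60x - 24
the series for exp(Δ D) f terminates at order 2
exp(Δ D) f = x^5 - 7x^4 + 20x^3 - 54x^2 - 4x - 179/4

the result is g(x) = x^5 - 7x^4 + 20x^3 - 54x^2 - 4x - 179/4


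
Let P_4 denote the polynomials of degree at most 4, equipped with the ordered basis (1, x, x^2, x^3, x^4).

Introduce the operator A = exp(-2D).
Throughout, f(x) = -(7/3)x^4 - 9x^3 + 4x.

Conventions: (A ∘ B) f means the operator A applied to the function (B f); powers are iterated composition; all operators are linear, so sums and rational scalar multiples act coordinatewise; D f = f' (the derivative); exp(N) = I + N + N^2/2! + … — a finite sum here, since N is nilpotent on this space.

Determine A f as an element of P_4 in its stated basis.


g(x) = -(7/3)x^4 + (29/3)x^3 - 2x^2 - (88/3)x + 80/3

order-1 term: (56/3)x^3 + 54x^2 - 8
order-2 term: -56x^2 - 108x
order-3 term: (224/3)x + 72
order-4 term: -112/3
the series for exp(-2D) f terminates at order 4
exp(-2D) f = -(7/3)x^4 + (29/3)x^3 - 2x^2 - (88/3)x + 80/3


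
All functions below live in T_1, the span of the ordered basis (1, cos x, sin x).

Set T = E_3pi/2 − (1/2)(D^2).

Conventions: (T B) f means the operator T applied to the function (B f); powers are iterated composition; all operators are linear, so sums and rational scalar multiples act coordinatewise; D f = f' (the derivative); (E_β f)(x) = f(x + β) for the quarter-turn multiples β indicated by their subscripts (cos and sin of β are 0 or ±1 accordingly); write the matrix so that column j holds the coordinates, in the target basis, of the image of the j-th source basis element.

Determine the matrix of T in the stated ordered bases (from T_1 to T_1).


the matrix is [[1, 0, 0]; [0, 1/2, -1]; [0, 1, 1/2]] (rows listed top to bottom)

image of 1: 1
image of cos x: (1/2)cos x + sin x
image of sin x: -cos x + (1/2)sin x
each image's coordinates form column j of the matrix


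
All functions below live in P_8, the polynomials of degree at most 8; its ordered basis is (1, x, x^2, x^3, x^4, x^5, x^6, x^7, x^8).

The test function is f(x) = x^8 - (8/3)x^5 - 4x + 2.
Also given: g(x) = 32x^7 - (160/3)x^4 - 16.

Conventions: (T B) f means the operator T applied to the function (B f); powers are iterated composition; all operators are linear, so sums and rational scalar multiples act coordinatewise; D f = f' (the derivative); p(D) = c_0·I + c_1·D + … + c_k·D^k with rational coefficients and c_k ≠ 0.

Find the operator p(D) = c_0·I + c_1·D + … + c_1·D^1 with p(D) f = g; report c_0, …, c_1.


p(D) = 4·D, i.e. c_0 = 0, c_1 = 4

D^0 f = x^8 - (8/3)x^5 - 4x + 2
D^1 f = 8x^7 - (40/3)x^4 - 4
matching coefficients of g against c_0 f + c_1 Df + … from the top degree down determines the c_i
solution: c_0 = 0, c_1 = 4


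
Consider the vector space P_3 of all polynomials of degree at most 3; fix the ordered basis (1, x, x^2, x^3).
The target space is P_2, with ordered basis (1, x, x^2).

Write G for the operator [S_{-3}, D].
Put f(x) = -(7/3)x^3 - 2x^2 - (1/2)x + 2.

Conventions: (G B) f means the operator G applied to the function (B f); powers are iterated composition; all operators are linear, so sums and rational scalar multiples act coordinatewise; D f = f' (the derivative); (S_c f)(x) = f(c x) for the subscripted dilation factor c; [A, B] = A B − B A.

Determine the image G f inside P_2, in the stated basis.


D f = -7x^2 - 4x - 1/2
S_{-3} D f = -63x^2 + 12x - 1/2
S_{-3} f = 63x^3 - 18x^2 + (3/2)x + 2
D S_{-3} f = 189x^2 - 36x + 3/2
[S_{-3}, D] f = -252x^2 + 48x - 2

g(x) = -252x^2 + 48x - 2


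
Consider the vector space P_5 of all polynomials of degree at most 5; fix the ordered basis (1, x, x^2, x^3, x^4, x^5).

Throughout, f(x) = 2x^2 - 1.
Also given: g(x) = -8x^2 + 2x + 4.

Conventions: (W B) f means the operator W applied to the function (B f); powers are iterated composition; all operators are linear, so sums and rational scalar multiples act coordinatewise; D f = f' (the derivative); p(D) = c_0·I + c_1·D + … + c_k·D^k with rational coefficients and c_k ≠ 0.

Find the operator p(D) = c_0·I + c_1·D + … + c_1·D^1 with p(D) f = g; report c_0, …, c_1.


p(D) = -4·I + (1/2)·D, i.e. c_0 = -4, c_1 = 1/2

D^0 f = 2x^2 - 1
D^1 f = 4x
matching coefficients of g against c_0 f + c_1 Df + … from the top degree down determines the c_i
solution: c_0 = -4, c_1 = 1/2


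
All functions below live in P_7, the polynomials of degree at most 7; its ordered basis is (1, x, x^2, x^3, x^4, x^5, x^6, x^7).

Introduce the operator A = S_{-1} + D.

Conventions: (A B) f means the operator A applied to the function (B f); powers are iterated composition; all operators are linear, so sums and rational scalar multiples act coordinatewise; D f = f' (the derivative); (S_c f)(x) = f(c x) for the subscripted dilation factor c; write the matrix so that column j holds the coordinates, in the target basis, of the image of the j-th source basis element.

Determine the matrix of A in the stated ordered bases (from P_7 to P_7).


image of 1: 1
image of x: -x + 1
image of x^2: x^2 + 2x
image of x^3: -x^3 + 3x^2
image of x^4: x^4 + 4x^3
image of x^5: -x^5 + 5x^4
image of x^6: x^6 + 6x^5
image of x^7: -x^7 + 7x^6
each image's coordinates form column j of the matrix

the matrix is [[1, 1, 0, 0, 0, 0, 0, 0]; [0, -1, 2, 0, 0, 0, 0, 0]; [0, 0, 1, 3, 0, 0, 0, 0]; [0, 0, 0, -1, 4, 0, 0, 0]; [0, 0, 0, 0, 1, 5, 0, 0]; [0, 0, 0, 0, 0, -1, 6, 0]; [0, 0, 0, 0, 0, 0, 1, 7]; [0, 0, 0, 0, 0, 0, 0, -1]] (rows listed top to bottom)


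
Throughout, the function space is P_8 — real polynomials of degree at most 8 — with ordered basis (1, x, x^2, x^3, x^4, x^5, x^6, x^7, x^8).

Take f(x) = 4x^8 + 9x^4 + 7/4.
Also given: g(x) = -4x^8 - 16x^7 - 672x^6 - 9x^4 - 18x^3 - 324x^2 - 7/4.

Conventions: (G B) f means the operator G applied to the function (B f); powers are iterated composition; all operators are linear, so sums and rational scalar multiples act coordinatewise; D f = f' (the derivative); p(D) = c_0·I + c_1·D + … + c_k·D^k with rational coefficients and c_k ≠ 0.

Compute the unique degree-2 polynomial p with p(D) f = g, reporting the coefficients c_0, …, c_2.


p(D) = -I − (1/2)·D − 3·D^2, i.e. c_0 = -1, c_1 = -1/2, c_2 = -3

D^0 f = 4x^8 + 9x^4 + 7/4
D^1 f = 32x^7 + 36x^3
D^2 f = 224x^6 + 108x^2
matching coefficients of g against c_0 f + c_1 Df + … from the top degree down determines the c_i
solution: c_0 = -1, c_1 = -1/2, c_2 = -3


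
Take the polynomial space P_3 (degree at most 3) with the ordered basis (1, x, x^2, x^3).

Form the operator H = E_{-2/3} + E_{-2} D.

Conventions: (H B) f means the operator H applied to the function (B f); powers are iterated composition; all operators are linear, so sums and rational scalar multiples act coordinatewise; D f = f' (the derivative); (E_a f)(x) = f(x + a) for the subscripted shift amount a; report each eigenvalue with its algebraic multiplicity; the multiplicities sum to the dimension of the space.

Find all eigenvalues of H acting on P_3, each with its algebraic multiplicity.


image of 1: 1
image of x: x + 1/3
image of x^2: x^2 + (2/3)x - 32/9
image of x^3: x^3 + x^2 - (32/3)x + 316/27
the matrix is upper triangular; its diagonal is (1, 1, 1, 1)
for a triangular matrix the eigenvalues are the diagonal entries, with algebraic multiplicity their repetition count

λ = 1 (multiplicity 4)


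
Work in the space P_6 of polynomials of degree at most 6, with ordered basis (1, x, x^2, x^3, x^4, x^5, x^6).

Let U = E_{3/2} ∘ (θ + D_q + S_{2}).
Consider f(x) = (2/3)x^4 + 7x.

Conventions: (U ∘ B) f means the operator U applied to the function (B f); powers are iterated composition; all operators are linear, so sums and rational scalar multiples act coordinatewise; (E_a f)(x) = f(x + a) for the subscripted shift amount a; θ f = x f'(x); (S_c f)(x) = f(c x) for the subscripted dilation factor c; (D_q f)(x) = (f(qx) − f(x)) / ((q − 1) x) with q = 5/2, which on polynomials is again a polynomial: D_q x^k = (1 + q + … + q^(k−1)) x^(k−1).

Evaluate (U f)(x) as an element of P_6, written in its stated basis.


θ f = (8/3)x^4 + 7x
D_q f = (203/12)x^3 + 7
S_{2} f = (32/3)x^4 + 14x
(θ + D_q + S_{2}) f = (40/3)x^4 + (203/12)x^3 + 21x + 7
E_{3/2} (θ + D_q + S_{2}) f = (40/3)x^4 + (1163/12)x^3 + (2049/8)x^2 + (5043/16)x + 5219/32

the image equals g(x) = (40/3)x^4 + (1163/12)x^3 + (2049/8)x^2 + (5043/16)x + 5219/32


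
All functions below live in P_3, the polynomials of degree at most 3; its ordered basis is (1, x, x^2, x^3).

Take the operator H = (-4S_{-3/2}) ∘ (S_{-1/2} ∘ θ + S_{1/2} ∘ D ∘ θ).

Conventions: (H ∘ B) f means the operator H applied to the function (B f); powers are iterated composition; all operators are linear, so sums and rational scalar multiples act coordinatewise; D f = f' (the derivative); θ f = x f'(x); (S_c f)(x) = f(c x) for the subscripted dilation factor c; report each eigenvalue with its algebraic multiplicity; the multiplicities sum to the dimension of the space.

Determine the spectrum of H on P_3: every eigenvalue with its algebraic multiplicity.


image of 1: 0
image of x: -3x - 4
image of x^2: -(9/2)x^2 + 12x
image of x^3: -(81/16)x^3 - (81/4)x^2
the matrix is upper triangular; its diagonal is (0, -3, -9/2, -81/16)
for a triangular matrix the eigenvalues are the diagonal entries, with algebraic multiplicity their repetition count

λ = -81/16 (multiplicity 1), λ = -9/2 (multiplicity 1), λ = -3 (multiplicity 1), λ = 0 (multiplicity 1)


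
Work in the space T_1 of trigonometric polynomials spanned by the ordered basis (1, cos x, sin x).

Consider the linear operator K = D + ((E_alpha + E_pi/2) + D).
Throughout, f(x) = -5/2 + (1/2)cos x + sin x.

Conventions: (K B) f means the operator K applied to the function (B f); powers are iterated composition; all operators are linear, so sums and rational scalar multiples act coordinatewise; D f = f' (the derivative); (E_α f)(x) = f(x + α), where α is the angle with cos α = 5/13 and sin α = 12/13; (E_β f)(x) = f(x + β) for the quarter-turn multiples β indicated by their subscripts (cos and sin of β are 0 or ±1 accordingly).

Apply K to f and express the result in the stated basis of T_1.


D f = cos x - (1/2)sin x
E_alpha f = -5/2 + (29/26)cos x - (1/13)sin x
E_pi/2 f = -5/2 + cos x - (1/2)sin x
(E_alpha + E_pi/2) f = -5 + (55/26)cos x - (15/26)sin x
D f = cos x - (1/2)sin x
((E_alpha + E_pi/2) + D) f = -5 + (81/26)cos x - (14/13)sin x
(D + ((E_alpha + E_pi/2) + D)) f = -5 + (107/26)cos x - (41/26)sin x

the image equals g(x) = -5 + (107/26)cos x - (41/26)sin x


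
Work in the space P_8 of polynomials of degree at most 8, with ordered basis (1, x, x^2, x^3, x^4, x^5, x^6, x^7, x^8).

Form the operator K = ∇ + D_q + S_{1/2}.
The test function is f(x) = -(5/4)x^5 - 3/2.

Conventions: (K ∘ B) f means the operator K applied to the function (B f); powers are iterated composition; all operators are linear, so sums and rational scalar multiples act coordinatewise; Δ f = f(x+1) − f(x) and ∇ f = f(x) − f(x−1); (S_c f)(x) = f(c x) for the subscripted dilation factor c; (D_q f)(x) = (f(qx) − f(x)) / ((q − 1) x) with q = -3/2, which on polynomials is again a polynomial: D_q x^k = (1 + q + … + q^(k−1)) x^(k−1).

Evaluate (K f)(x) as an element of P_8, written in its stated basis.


∇ f = -(25/4)x^4 + (25/2)x^3 - (25/2)x^2 + (25/4)x - 5/4
D_q f = -(275/64)x^4
S_{1/2} f = -(5/128)x^5 - 3/2
(∇ + D_q + S_{1/2}) f = -(5/128)x^5 - (675/64)x^4 + (25/2)x^3 - (25/2)x^2 + (25/4)x - 11/4

the result is g(x) = -(5/128)x^5 - (675/64)x^4 + (25/2)x^3 - (25/2)x^2 + (25/4)x - 11/4


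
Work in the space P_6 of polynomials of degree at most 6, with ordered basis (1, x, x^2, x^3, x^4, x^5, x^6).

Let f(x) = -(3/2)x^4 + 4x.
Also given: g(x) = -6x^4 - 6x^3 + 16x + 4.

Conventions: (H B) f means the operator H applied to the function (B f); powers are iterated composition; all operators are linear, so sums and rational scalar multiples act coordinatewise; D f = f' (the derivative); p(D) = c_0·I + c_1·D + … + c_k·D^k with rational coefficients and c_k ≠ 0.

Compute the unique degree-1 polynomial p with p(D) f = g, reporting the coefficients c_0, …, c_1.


c_0 = 4, c_1 = 1

D^0 f = -(3/2)x^4 + 4x
D^1 f = -6x^3 + 4
matching coefficients of g against c_0 f + c_1 Df + … from the top degree down determines the c_i
solution: c_0 = 4, c_1 = 1


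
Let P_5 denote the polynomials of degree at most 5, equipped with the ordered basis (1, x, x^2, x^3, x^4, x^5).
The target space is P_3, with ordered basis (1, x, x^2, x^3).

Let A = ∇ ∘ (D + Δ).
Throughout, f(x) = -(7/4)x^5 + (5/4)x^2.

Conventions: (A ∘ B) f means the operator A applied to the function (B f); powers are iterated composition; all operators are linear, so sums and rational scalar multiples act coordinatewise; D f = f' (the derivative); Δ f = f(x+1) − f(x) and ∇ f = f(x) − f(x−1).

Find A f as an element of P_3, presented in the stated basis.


the result is g(x) = -70x^3 + (105/2)x^2 - (105/2)x + 55/4

D f = -(35/4)x^4 + (5/2)x
Δ f = -(35/4)x^4 - (35/2)x^3 - (35/2)x^2 - (25/4)x - 1/2
(D + Δ) f = -(35/2)x^4 - (35/2)x^3 - (35/2)x^2 - (15/4)x - 1/2
∇ (D + Δ) f = -70x^3 + (105/2)x^2 - (105/2)x + 55/4


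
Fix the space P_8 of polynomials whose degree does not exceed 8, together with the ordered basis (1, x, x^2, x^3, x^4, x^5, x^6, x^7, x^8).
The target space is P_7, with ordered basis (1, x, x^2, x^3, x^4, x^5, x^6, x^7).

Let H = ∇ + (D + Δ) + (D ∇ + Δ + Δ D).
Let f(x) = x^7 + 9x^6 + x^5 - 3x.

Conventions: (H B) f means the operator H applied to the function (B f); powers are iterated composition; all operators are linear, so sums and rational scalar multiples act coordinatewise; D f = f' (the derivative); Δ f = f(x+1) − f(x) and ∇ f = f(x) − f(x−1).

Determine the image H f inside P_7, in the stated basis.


the image equals g(x) = 28x^6 + 321x^5 + 800x^4 + 905x^3 + 1308x^2 + 298x + 111

∇ f = 7x^6 + 33x^5 - 95x^4 + 135x^3 - 104x^2 + 42x - 10
D f = 7x^6 + 54x^5 + 5x^4 - 3
Δ f = 7x^6 + 75x^5 + 175x^4 + 225x^3 + 166x^2 + 66x + 8
(D + Δ) f = 14x^6 + 129x^5 + 180x^4 + 225x^3 + 166x^2 + 66x + 5
∇ f = 7x^6 + 33x^5 - 95x^4 + 135x^3 - 104x^2 + 42x - 10
D ∇ f = 42x^5 + 165x^4 - 380x^3 + 405x^2 - 208x + 42
Δ f = 7x^6 + 75x^5 + 175x^4 + 225x^3 + 166x^2 + 66x + 8
D f = 7x^6 + 54x^5 + 5x^4 - 3
Δ D f = 42x^5 + 375x^4 + 700x^3 + 675x^2 + 332x + 66
(D ∇ + Δ + Δ D) f = 7x^6 + 159x^5 + 715x^4 + 545x^3 + 1246x^2 + 190x + 116
(∇ + (D + Δ) + (D ∇ + Δ + Δ D)) f = 28x^6 + 321x^5 + 800x^4 + 905x^3 + 1308x^2 + 298x + 111


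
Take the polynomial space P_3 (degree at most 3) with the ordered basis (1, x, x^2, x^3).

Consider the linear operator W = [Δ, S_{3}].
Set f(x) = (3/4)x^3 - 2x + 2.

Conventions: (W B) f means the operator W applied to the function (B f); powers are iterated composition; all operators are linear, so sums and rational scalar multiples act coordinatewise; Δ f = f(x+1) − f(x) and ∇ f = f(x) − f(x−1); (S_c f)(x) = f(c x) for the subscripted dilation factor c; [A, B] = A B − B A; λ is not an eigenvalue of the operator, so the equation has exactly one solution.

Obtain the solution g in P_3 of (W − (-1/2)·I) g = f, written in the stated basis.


the result is g(x) = (3/2)x^3 - 162x^2 + 3668x - 12154

write g with unknown coordinates in the stated basis and equate coefficients in (W − (-1/2)·I) g = f
solving from the highest basis element down gives g = (3/2)x^3 - 162x^2 + 3668x - 12154
check: W g = 81x^2 - 1836x + 6079
so W g − (-1/2)·g = (3/4)x^3 - 2x + 2 = f ✓


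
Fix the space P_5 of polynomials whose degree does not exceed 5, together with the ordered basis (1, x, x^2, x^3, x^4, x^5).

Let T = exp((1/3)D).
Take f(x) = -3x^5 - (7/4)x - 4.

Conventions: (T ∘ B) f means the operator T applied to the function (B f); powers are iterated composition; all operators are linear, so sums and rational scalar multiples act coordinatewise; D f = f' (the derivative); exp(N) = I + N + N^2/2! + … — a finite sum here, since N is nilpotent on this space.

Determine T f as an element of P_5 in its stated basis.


the result is g(x) = -3x^5 - 5x^4 - (10/3)x^3 - (10/9)x^2 - (209/108)x - 1489/324

order-1 term: -5x^4 - 7/12
order-2 term: -(10/3)x^3
order-3 term: -(10/9)x^2
order-4 term: -(5/27)x
order-5 term: -1/81
the series for exp((1/3)D) f terminates at order 5
exp((1/3)D) f = -3x^5 - 5x^4 - (10/3)x^3 - (10/9)x^2 - (209/108)x - 1489/324


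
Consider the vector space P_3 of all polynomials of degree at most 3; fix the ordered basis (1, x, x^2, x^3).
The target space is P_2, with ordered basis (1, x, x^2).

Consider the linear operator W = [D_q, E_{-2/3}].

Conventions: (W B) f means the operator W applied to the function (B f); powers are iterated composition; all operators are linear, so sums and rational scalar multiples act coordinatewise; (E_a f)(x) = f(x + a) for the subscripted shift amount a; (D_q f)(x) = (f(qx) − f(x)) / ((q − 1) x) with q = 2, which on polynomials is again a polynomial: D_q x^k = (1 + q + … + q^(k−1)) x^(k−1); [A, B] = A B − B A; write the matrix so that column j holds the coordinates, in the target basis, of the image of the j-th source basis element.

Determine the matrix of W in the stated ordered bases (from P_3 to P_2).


image of 1: 0
image of x: 0
image of x^2: 2/3
image of x^3: (10/3)x - 16/9
each image's coordinates form column j of the matrix

the matrix is [[0, 0, 2/3, -16/9]; [0, 0, 0, 10/3]; [0, 0, 0, 0]] (rows listed top to bottom)


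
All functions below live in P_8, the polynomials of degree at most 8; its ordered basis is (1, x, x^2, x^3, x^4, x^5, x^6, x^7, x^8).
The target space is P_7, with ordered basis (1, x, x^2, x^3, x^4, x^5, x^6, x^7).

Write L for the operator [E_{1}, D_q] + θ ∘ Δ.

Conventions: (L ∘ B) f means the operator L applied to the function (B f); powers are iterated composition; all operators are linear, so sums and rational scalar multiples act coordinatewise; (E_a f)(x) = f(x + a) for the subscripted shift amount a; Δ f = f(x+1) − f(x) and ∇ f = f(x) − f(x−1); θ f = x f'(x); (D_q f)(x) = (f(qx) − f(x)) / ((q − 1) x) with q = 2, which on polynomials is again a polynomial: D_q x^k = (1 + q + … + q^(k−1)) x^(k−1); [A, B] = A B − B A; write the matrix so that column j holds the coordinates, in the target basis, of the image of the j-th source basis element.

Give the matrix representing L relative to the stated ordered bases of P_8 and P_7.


the matrix is [[0, 0, 1, 4, 11, 26, 57, 120, 247]; [0, 0, 2, 8, 31, 99, 276, 706, 1709]; [0, 0, 0, 6, 29, 136, 520, 1702, 5019]; [0, 0, 0, 0, 12, 79, 465, 2120, 8043]; [0, 0, 0, 0, 0, 20, 189, 1394, 7469]; [0, 0, 0, 0, 0, 0, 30, 426, 3871]; [0, 0, 0, 0, 0, 0, 0, 42, 937]; [0, 0, 0, 0, 0, 0, 0, 0, 56]] (rows listed top to bottom)

image of 1: 0
image of x: 0
image of x^2: 2x + 1
image of x^3: 6x^2 + 8x + 4
image of x^4: 12x^3 + 29x^2 + 31x + 11
image of x^5: 20x^4 + 79x^3 + 136x^2 + 99x + 26
image of x^6: 30x^5 + 189x^4 + 465x^3 + 520x^2 + 276x + 57
image of x^7: 42x^6 + 426x^5 + 1394x^4 + 2120x^3 + 1702x^2 + 706x + 120
image of x^8: 56x^7 + 937x^6 + 3871x^5 + 7469x^4 + 8043x^3 + 5019x^2 + 1709x + 247
each image's coordinates form column j of the matrix


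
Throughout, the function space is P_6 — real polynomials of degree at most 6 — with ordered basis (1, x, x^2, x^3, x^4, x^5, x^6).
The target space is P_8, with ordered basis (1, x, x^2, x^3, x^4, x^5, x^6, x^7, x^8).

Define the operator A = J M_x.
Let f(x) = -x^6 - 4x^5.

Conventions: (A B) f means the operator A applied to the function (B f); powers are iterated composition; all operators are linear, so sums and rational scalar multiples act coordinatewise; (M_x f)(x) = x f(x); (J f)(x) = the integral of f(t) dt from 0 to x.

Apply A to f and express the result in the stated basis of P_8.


the result is g(x) = -(1/8)x^8 - (4/7)x^7

M_x f = -x^7 - 4x^6
J M_x f = -(1/8)x^8 - (4/7)x^7


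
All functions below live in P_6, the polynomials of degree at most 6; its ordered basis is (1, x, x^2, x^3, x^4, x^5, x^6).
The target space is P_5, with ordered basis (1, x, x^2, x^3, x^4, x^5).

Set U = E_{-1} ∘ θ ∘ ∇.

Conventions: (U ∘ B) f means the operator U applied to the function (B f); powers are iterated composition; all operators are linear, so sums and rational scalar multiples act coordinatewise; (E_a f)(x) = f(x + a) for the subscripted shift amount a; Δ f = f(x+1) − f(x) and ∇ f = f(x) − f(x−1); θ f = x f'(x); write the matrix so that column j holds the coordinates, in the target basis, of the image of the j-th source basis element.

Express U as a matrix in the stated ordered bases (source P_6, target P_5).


image of 1: 0
image of x: 0
image of x^2: 2x - 2
image of x^3: 6x^2 - 15x + 9
image of x^4: 12x^3 - 48x^2 + 64x - 28
image of x^5: 20x^4 - 110x^3 + 230x^2 - 215x + 75
image of x^6: 30x^5 - 210x^4 + 600x^3 - 870x^2 + 636x - 186
each image's coordinates form column j of the matrix

the matrix is [[0, 0, -2, 9, -28, 75, -186]; [0, 0, 2, -15, 64, -215, 636]; [0, 0, 0, 6, -48, 230, -870]; [0, 0, 0, 0, 12, -110, 600]; [0, 0, 0, 0, 0, 20, -210]; [0, 0, 0, 0, 0, 0, 30]] (rows listed top to bottom)


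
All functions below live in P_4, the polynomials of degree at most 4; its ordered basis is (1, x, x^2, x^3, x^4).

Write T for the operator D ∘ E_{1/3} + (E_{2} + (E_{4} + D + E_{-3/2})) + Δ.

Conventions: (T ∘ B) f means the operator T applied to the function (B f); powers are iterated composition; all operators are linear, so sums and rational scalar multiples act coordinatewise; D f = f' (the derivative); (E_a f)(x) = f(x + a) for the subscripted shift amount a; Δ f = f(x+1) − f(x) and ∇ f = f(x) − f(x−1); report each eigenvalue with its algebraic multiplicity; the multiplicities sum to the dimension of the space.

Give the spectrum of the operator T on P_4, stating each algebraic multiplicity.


λ = 3 (multiplicity 5)

image of 1: 3
image of x: 3x + 15/2
image of x^2: 3x^2 + 15x + 287/12
image of x^3: 3x^3 + (45/2)x^2 + (287/4)x + 1679/24
image of x^4: 3x^4 + 30x^3 + (287/2)x^2 + (1679/6)x + 120187/432
the matrix is upper triangular; its diagonal is (3, 3, 3, 3, 3)
for a triangular matrix the eigenvalues are the diagonal entries, with algebraic multiplicity their repetition count


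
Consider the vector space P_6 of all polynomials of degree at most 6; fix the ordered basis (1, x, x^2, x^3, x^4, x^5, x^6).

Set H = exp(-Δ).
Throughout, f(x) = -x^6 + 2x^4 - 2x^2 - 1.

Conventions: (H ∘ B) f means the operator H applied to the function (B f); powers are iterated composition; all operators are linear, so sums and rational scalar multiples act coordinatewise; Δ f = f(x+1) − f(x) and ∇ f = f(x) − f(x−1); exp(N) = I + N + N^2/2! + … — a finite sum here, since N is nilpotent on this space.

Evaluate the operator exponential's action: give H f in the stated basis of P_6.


g(x) = -x^6 + 6x^5 + 2x^4 - 28x^3 - 17x^2 + 24x + 10

order-1 term: 6x^5 + 15x^4 + 12x^3 + 3x^2 + 2x + 1
order-2 term: -15x^4 - 60x^3 - 93x^2 - 66x - 19
order-3 term: 20x^3 + 90x^2 + 142x + 78
order-4 term: -15x^2 - 60x - 63
order-5 term: 6x + 15
order-6 term: -1
the series for exp(-Δ) f terminates at order 6
exp(-Δ) f = -x^6 + 6x^5 + 2x^4 - 28x^3 - 17x^2 + 24x + 10


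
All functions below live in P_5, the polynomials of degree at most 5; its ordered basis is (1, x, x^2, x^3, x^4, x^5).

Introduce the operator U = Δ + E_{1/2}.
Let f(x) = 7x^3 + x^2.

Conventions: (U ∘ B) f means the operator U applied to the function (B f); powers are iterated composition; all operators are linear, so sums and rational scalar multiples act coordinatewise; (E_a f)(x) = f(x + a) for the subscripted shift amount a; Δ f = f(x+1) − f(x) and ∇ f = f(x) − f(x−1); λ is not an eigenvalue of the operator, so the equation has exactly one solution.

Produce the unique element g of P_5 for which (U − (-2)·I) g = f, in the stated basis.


write g with unknown coordinates in the stated basis and equate coefficients in (U − (-2)·I) g = f
solving from the highest basis element down gives g = (7/3)x^3 - (19/6)x^2 + (1/4)x + 23/72
check: U g = (7/3)x^3 + (22/3)x^2 - (1/2)x - 23/36
so U g − (-2)·g = 7x^3 + x^2 = f ✓

the image equals g(x) = (7/3)x^3 - (19/6)x^2 + (1/4)x + 23/72


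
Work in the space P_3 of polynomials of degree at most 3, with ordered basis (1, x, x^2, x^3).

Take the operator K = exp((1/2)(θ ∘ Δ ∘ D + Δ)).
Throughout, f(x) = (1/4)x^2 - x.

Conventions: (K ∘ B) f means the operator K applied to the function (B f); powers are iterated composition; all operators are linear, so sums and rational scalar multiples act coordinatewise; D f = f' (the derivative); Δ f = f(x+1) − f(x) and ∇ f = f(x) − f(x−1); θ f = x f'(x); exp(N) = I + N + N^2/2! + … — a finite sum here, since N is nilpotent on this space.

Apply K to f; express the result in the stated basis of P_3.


the image equals g(x) = (1/4)x^2 - (3/4)x - 5/16

order-1 term: (1/4)x - 3/8
order-2 term: 1/16
the series for exp((1/2)(θ ∘ Δ ∘ D + Δ)) f terminates at order 2
exp((1/2)(θ ∘ Δ ∘ D + Δ)) f = (1/4)x^2 - (3/4)x - 5/16


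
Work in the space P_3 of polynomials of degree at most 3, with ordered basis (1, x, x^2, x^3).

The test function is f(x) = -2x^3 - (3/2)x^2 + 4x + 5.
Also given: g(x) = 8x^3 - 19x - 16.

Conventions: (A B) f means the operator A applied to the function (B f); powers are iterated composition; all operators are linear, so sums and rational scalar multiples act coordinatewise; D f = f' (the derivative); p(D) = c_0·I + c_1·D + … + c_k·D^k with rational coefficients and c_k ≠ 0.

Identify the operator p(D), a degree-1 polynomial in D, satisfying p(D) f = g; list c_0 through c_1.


c_0 = -4, c_1 = 1

D^0 f = -2x^3 - (3/2)x^2 + 4x + 5
D^1 f = -6x^2 - 3x + 4
matching coefficients of g against c_0 f + c_1 Df + … from the top degree down determines the c_i
solution: c_0 = -4, c_1 = 1


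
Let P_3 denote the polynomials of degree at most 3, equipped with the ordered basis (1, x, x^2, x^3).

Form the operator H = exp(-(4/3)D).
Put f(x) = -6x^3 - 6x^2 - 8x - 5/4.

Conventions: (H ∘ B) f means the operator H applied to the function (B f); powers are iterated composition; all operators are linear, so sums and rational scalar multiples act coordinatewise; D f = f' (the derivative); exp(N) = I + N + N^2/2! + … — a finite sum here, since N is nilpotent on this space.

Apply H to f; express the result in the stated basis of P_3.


the image equals g(x) = -6x^3 + 18x^2 - 24x + 467/36

order-1 term: 24x^2 + 16x + 32/3
order-2 term: -32x - 32/3
order-3 term: 128/9
the series for exp(-(4/3)D) f terminates at order 3
exp(-(4/3)D) f = -6x^3 + 18x^2 - 24x + 467/36


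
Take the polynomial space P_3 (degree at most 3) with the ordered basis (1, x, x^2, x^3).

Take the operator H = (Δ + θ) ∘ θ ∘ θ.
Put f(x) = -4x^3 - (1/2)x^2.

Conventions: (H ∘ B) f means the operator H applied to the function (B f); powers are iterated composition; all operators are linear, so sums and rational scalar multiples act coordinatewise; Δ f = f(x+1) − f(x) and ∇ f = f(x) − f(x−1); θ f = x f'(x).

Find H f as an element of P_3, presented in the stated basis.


the result is g(x) = -108x^3 - 112x^2 - 112x - 38

θ f = -12x^3 - x^2
θ θ f = -36x^3 - 2x^2
Δ θ θ f = -108x^2 - 112x - 38
θ θ θ f = -108x^3 - 4x^2
(Δ + θ) θ θ f = -108x^3 - 112x^2 - 112x - 38


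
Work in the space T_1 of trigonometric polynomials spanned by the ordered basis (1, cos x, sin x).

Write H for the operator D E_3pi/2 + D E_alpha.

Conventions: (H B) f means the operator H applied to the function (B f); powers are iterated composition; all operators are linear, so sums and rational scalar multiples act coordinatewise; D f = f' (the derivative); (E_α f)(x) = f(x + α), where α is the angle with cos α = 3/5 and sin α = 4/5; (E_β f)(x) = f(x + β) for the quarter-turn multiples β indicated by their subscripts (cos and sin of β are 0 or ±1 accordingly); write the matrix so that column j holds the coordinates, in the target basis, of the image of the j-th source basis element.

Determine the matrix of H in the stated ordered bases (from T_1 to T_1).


image of 1: 0
image of cos x: (1/5)cos x - (3/5)sin x
image of sin x: (3/5)cos x + (1/5)sin x
each image's coordinates form column j of the matrix

the matrix is [[0, 0, 0]; [0, 1/5, 3/5]; [0, -3/5, 1/5]] (rows listed top to bottom)


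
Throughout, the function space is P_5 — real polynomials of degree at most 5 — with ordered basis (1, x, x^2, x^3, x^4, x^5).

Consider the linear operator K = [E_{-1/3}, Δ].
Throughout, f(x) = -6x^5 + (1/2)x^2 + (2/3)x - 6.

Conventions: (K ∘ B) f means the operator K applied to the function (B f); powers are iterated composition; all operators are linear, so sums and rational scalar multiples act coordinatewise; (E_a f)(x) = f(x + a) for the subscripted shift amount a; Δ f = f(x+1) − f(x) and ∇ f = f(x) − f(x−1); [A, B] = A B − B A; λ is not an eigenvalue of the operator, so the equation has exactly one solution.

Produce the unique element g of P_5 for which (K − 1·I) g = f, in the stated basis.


g(x) = 6x^5 - (1/2)x^2 - (2/3)x + 6

write g with unknown coordinates in the stated basis and equate coefficients in (K − 1·I) g = f
solving from the highest basis element down gives g = 6x^5 - (1/2)x^2 - (2/3)x + 6
check: K g = 0
so K g − 1·g = -6x^5 + (1/2)x^2 + (2/3)x - 6 = f ✓


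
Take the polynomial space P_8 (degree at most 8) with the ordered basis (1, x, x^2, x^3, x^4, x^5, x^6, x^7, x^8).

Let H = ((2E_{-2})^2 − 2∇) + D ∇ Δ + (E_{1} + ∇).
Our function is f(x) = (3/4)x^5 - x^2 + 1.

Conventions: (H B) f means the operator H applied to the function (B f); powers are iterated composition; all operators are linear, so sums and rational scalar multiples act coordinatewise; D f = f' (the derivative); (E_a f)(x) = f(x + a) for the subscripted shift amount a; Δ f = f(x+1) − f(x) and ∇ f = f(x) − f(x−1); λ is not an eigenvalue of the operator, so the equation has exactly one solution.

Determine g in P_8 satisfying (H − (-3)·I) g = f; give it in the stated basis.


g(x) = (3/32)x^5 + (15/16)x^4 - (15/64)x^3 - (1193/64)x^2 - (2993/256)x + 6509/128

write g with unknown coordinates in the stated basis and equate coefficients in (H − (-3)·I) g = f
solving from the highest basis element down gives g = (3/32)x^5 + (15/16)x^4 - (15/64)x^3 - (1193/64)x^2 - (2993/256)x + 6509/128
check: H g = (15/32)x^5 - (45/16)x^4 + (45/64)x^3 + (3515/64)x^2 + (8979/256)x - 19399/128
so H g − (-3)·g = (3/4)x^5 - x^2 + 1 = f ✓
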